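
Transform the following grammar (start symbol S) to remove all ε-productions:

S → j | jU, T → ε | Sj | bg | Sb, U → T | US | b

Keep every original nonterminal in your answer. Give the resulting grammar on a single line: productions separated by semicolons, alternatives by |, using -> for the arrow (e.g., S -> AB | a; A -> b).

S -> j | jU; T -> Sb | Sj | bg; U -> S | T | b | US

Nullable set: {T, U}.
S -> jU: U nullable, giving j | jU.
Drop T -> ε.
U -> T: T nullable, giving T.
U -> US: U nullable, giving S | US.
Unchanged (no nullable symbols): S -> j; T -> Sb; T -> Sj; T -> bg; U -> b.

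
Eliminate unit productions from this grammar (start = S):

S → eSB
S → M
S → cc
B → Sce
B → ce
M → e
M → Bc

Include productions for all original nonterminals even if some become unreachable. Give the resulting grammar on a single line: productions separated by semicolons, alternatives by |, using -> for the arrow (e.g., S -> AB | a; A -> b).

S -> e | Bc | cc | eSB; B -> ce | Sce; M -> e | Bc

Unit productions: S->M.
Unit pairs (A ⇒* B via units): (S,M).
S: inherits non-unit rules of {M, S} → Bc | cc | e | eSB.
B: inherits non-unit rules of {B} → Sce | ce.
M: inherits non-unit rules of {M} → Bc | e.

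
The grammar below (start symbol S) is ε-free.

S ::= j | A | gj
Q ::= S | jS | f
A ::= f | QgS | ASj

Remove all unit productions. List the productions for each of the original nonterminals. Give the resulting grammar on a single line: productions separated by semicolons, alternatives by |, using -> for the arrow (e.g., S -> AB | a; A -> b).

S -> f | j | gj | ASj | QgS; A -> f | ASj | QgS; Q -> f | j | gj | jS | ASj | QgS

Unit productions: Q->S, S->A.
Unit pairs (A ⇒* B via units): (Q,A), (Q,S), (S,A).
S: inherits non-unit rules of {A, S} → ASj | QgS | f | gj | j.
A: inherits non-unit rules of {A} → ASj | QgS | f.
Q: inherits non-unit rules of {A, Q, S} → ASj | QgS | f | gj | j | jS.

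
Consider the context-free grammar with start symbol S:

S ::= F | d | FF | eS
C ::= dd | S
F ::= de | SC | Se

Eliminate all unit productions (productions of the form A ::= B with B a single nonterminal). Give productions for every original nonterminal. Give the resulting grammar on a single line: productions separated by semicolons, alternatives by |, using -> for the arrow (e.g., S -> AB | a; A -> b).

Unit productions: C->S, S->F.
Unit pairs (A ⇒* B via units): (C,F), (C,S), (S,F).
S: inherits non-unit rules of {F, S} → FF | SC | Se | d | de | eS.
C: inherits non-unit rules of {C, F, S} → FF | SC | Se | d | dd | de | eS.
F: inherits non-unit rules of {F} → SC | Se | de.

S -> d | FF | SC | Se | de | eS; C -> d | FF | SC | Se | dd | de | eS; F -> SC | Se | de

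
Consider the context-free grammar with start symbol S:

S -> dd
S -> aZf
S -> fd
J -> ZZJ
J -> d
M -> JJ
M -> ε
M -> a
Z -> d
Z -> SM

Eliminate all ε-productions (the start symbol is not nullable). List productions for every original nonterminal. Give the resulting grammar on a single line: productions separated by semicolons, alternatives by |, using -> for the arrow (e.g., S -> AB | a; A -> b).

S -> dd | fd | aZf; J -> d | ZZJ; M -> a | JJ; Z -> S | d | SM

Nullable set: {M}.
Drop M -> ε.
Z -> SM: M nullable, giving S | SM.
Unchanged (no nullable symbols): S -> aZf; S -> dd; S -> fd; J -> ZZJ; J -> d; M -> JJ; M -> a; Z -> d.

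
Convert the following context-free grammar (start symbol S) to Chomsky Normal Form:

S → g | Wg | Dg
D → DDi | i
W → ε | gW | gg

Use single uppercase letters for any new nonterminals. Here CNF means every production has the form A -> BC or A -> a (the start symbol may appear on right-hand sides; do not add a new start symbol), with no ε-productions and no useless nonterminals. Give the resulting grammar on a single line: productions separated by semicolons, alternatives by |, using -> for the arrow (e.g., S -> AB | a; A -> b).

Nullable: {W}; after ε-elimination: S -> g | Dg | Wg; D -> i | DDi; W -> g | gW | gg.
No unit productions to eliminate.
TERM: introduce B -> g, A -> i and substitute in every rule of length ≥2.
BIN: D -> DDA becomes D -> DC, C -> DA.

S -> g | DB | WB; A -> i; B -> g; C -> DA; D -> i | DC; W -> g | BB | BW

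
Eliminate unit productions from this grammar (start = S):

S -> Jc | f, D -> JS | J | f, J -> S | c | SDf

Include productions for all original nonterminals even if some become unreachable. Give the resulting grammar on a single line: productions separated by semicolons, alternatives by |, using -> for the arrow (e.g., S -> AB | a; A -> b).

S -> f | Jc; D -> c | f | JS | Jc | SDf; J -> c | f | Jc | SDf

Unit productions: D->J, J->S.
Unit pairs (A ⇒* B via units): (D,J), (D,S), (J,S).
S: inherits non-unit rules of {S} → Jc | f.
D: inherits non-unit rules of {D, J, S} → JS | Jc | SDf | c | f.
J: inherits non-unit rules of {J, S} → Jc | SDf | c | f.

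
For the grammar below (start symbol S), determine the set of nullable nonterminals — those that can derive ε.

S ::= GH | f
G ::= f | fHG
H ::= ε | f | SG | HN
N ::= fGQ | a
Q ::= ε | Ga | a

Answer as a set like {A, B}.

Directly nullable (have an ε-rule): {H, Q}.
Not nullable: G, N, S — each has a terminal in every rule's right-hand side or depends on a non-nullable symbol.

{H, Q}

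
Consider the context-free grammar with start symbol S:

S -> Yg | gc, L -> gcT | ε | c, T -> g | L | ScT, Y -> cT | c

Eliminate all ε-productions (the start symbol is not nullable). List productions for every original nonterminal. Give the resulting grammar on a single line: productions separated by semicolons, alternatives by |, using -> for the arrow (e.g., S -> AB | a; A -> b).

Nullable set: {L, T}.
Drop L -> ε.
L -> gcT: T nullable, giving gc | gcT.
T -> L: L nullable, giving L.
T -> ScT: T nullable, giving Sc | ScT.
Y -> cT: T nullable, giving c | cT.
Unchanged (no nullable symbols): S -> Yg; S -> gc; L -> c; T -> g; Y -> c.

S -> Yg | gc; L -> c | gc | gcT; T -> L | g | Sc | ScT; Y -> c | cT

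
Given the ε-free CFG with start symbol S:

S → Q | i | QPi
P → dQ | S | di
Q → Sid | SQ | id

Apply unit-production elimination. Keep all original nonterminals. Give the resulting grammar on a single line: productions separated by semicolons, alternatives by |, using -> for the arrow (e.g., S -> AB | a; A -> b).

Unit productions: P->S, S->Q.
Unit pairs (A ⇒* B via units): (P,Q), (P,S), (S,Q).
S: inherits non-unit rules of {Q, S} → QPi | SQ | Sid | i | id.
P: inherits non-unit rules of {P, Q, S} → QPi | SQ | Sid | dQ | di | i | id.
Q: inherits non-unit rules of {Q} → SQ | Sid | id.

S -> i | SQ | id | QPi | Sid; P -> i | SQ | dQ | di | id | QPi | Sid; Q -> SQ | id | Sid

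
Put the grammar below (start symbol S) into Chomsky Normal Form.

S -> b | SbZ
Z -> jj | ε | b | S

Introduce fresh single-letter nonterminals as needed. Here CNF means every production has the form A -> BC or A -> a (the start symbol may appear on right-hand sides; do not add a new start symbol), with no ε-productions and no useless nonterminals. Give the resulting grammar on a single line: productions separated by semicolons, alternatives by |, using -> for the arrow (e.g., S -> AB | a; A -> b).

Nullable: {Z}; after ε-elimination: S -> b | Sb | SbZ; Z -> S | b | jj.
After unit-elimination: S -> b | Sb | SbZ; Z -> b | Sb | jj | SbZ.
TERM: introduce A -> b, B -> j and substitute in every rule of length ≥2.
BIN: S -> SAZ becomes S -> SC, C -> AZ; Z -> SAZ becomes Z -> SD, D -> AZ.

S -> b | SA | SC; A -> b; B -> j; C -> AZ; D -> AZ; Z -> b | BB | SA | SD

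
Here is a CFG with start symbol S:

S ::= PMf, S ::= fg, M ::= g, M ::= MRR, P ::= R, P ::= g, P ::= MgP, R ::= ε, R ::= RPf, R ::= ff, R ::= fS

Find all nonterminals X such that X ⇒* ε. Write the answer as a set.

Directly nullable (have an ε-rule): {R}.
P is nullable via P -> R (every symbol on the right is already known nullable).
Not nullable: M, S — each has a terminal in every rule's right-hand side or depends on a non-nullable symbol.

{P, R}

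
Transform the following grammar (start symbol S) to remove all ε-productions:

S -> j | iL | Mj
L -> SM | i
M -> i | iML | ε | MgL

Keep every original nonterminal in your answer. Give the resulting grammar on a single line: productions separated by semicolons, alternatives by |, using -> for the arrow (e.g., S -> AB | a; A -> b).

Nullable set: {M}.
S -> Mj: M nullable, giving Mj | j.
L -> SM: M nullable, giving S | SM.
Drop M -> ε.
M -> MgL: M nullable, giving MgL | gL.
M -> iML: M nullable, giving iL | iML.
Unchanged (no nullable symbols): S -> iL; S -> j; L -> i; M -> i.

S -> j | Mj | iL; L -> S | i | SM; M -> i | gL | iL | MgL | iML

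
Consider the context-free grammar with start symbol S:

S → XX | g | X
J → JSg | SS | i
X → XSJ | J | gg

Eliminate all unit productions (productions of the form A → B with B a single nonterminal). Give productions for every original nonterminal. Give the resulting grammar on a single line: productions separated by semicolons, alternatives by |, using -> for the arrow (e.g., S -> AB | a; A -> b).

Unit productions: S->X, X->J.
Unit pairs (A ⇒* B via units): (S,J), (S,X), (X,J).
S: inherits non-unit rules of {J, S, X} → JSg | SS | XSJ | XX | g | gg | i.
J: inherits non-unit rules of {J} → JSg | SS | i.
X: inherits non-unit rules of {J, X} → JSg | SS | XSJ | gg | i.

S -> g | i | SS | XX | gg | JSg | XSJ; J -> i | SS | JSg; X -> i | SS | gg | JSg | XSJ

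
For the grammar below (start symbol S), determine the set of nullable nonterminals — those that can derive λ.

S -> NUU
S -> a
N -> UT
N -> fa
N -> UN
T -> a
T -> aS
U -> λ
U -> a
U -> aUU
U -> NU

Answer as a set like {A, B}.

Directly nullable (have an ε-rule): {U}.
Not nullable: N, S, T — each has a terminal in every rule's right-hand side or depends on a non-nullable symbol.

{U}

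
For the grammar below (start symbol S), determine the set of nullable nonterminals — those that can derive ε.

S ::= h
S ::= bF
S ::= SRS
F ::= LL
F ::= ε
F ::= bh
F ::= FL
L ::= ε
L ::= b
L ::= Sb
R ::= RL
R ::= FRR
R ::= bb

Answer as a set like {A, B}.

{F, L}

Directly nullable (have an ε-rule): {F, L}.
Not nullable: R, S — each has a terminal in every rule's right-hand side or depends on a non-nullable symbol.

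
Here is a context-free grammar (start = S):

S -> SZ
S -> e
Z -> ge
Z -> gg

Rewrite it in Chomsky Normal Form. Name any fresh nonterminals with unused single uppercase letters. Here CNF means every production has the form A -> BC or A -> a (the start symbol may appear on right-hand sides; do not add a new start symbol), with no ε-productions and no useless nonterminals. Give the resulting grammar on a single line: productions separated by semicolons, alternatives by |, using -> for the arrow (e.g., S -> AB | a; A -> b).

S -> e | SZ; A -> g; B -> e; Z -> AA | AB

No ε-productions.
No unit productions to eliminate.
TERM: introduce B -> e, A -> g and substitute in every rule of length ≥2.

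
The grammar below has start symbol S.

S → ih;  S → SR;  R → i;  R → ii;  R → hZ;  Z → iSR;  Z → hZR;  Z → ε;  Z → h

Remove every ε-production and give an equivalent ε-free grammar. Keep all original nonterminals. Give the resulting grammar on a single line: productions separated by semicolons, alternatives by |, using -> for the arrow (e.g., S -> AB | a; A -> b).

Nullable set: {Z}.
R -> hZ: Z nullable, giving h | hZ.
Drop Z -> ε.
Z -> hZR: Z nullable, giving hR | hZR.
Unchanged (no nullable symbols): S -> SR; S -> ih; R -> i; R -> ii; Z -> h; Z -> iSR.

S -> SR | ih; R -> h | i | hZ | ii; Z -> h | hR | hZR | iSR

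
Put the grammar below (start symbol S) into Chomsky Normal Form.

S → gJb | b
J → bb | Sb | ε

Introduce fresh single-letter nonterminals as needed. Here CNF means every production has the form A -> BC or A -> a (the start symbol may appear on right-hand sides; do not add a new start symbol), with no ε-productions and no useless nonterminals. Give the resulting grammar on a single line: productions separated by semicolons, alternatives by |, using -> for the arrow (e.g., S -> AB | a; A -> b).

Nullable: {J}; after ε-elimination: S -> b | gb | gJb; J -> Sb | bb.
No unit productions to eliminate.
TERM: introduce A -> b, B -> g and substitute in every rule of length ≥2.
BIN: S -> BJA becomes S -> BC, C -> JA.

S -> b | BA | BC; A -> b; B -> g; C -> JA; J -> AA | SA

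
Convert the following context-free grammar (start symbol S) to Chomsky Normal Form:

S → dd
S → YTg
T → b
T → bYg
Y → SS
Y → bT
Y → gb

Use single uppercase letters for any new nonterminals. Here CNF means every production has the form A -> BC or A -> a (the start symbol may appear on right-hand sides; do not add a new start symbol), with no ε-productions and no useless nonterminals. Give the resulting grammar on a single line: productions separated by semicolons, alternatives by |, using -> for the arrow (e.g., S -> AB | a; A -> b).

S -> BB | YD; A -> g; B -> d; C -> b; D -> TA; E -> YA; T -> b | CE; Y -> AC | CT | SS

No ε-productions.
No unit productions to eliminate.
TERM: introduce C -> b, B -> d, A -> g and substitute in every rule of length ≥2.
BIN: S -> YTA becomes S -> YD, D -> TA; T -> CYA becomes T -> CE, E -> YA.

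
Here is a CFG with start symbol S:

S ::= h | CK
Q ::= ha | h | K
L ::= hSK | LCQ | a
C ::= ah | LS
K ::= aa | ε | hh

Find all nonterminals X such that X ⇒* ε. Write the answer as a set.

{K, Q}

Directly nullable (have an ε-rule): {K}.
Q is nullable via Q -> K (every symbol on the right is already known nullable).
Not nullable: C, L, S — each has a terminal in every rule's right-hand side or depends on a non-nullable symbol.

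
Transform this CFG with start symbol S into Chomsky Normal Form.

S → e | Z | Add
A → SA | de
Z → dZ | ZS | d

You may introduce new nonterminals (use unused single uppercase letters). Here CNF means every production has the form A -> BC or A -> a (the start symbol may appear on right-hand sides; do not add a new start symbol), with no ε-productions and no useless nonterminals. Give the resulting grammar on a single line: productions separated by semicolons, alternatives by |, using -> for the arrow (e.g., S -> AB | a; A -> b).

No ε-productions.
After unit-elimination: S -> d | e | ZS | dZ | Add; A -> SA | de; Z -> d | ZS | dZ.
TERM: introduce B -> d, C -> e and substitute in every rule of length ≥2.
BIN: S -> ABB becomes S -> AD, D -> BB.

S -> d | e | AD | BZ | ZS; A -> BC | SA; B -> d; C -> e; D -> BB; Z -> d | BZ | ZS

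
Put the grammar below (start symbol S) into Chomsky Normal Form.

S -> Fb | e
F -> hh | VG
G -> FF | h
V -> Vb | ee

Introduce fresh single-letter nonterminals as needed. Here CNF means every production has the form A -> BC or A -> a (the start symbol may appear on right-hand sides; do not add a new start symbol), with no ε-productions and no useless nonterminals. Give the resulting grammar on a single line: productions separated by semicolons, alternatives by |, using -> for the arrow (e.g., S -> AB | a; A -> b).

No ε-productions.
No unit productions to eliminate.
TERM: introduce B -> b, C -> e, A -> h and substitute in every rule of length ≥2.

S -> e | FB; A -> h; B -> b; C -> e; F -> AA | VG; G -> h | FF; V -> CC | VB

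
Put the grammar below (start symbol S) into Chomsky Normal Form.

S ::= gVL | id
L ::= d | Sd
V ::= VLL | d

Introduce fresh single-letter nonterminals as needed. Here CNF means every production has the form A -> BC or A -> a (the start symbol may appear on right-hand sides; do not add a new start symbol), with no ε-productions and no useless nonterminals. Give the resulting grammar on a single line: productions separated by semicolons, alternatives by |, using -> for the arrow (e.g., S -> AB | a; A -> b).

S -> BD | CA; A -> d; B -> g; C -> i; D -> VL; E -> LL; L -> d | SA; V -> d | VE

No ε-productions.
No unit productions to eliminate.
TERM: introduce A -> d, B -> g, C -> i and substitute in every rule of length ≥2.
BIN: S -> BVL becomes S -> BD, D -> VL; V -> VLL becomes V -> VE, E -> LL.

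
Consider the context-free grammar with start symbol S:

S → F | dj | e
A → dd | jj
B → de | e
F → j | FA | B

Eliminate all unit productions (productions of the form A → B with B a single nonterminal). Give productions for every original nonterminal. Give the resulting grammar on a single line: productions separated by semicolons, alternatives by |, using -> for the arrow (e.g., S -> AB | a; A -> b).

Unit productions: F->B, S->F.
Unit pairs (A ⇒* B via units): (F,B), (S,B), (S,F).
S: inherits non-unit rules of {B, F, S} → FA | de | dj | e | j.
A: inherits non-unit rules of {A} → dd | jj.
B: inherits non-unit rules of {B} → de | e.
F: inherits non-unit rules of {B, F} → FA | de | e | j.

S -> e | j | FA | de | dj; A -> dd | jj; B -> e | de; F -> e | j | FA | de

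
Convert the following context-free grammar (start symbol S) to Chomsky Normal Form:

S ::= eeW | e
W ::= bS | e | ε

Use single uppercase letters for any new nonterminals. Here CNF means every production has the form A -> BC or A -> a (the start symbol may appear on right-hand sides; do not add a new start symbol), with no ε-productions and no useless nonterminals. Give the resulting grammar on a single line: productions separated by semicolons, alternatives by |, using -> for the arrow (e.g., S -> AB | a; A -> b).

Nullable: {W}; after ε-elimination: S -> e | ee | eeW; W -> e | bS.
No unit productions to eliminate.
TERM: introduce B -> b, A -> e and substitute in every rule of length ≥2.
BIN: S -> AAW becomes S -> AC, C -> AW.

S -> e | AA | AC; A -> e; B -> b; C -> AW; W -> e | BS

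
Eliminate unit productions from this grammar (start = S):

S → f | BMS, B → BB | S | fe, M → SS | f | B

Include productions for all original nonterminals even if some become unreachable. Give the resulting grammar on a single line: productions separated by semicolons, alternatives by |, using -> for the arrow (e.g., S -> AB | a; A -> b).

S -> f | BMS; B -> f | BB | fe | BMS; M -> f | BB | SS | fe | BMS

Unit productions: B->S, M->B.
Unit pairs (A ⇒* B via units): (B,S), (M,B), (M,S).
S: inherits non-unit rules of {S} → BMS | f.
B: inherits non-unit rules of {B, S} → BB | BMS | f | fe.
M: inherits non-unit rules of {B, M, S} → BB | BMS | SS | f | fe.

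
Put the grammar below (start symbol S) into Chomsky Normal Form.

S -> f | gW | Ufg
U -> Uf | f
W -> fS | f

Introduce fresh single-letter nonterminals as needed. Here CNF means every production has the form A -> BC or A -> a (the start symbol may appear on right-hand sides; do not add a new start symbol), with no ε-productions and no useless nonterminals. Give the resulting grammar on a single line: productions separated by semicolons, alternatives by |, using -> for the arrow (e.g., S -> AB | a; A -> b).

S -> f | BW | UC; A -> f; B -> g; C -> AB; U -> f | UA; W -> f | AS

No ε-productions.
No unit productions to eliminate.
TERM: introduce A -> f, B -> g and substitute in every rule of length ≥2.
BIN: S -> UAB becomes S -> UC, C -> AB.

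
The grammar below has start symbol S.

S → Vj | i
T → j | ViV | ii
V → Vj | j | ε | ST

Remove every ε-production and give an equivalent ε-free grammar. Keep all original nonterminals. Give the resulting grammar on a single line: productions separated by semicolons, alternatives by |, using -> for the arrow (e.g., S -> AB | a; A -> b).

S -> i | j | Vj; T -> i | j | Vi | iV | ii | ViV; V -> j | ST | Vj

Nullable set: {V}.
S -> Vj: V nullable, giving Vj | j.
T -> ViV: V, V nullable, giving Vi | ViV | i | iV.
Drop V -> ε.
V -> Vj: V nullable, giving Vj | j.
Unchanged (no nullable symbols): S -> i; T -> ii; T -> j; V -> ST; V -> j.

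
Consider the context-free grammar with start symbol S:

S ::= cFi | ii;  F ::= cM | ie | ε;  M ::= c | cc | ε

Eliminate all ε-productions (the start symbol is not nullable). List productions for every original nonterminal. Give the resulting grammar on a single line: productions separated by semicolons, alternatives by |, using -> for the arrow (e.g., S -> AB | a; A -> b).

S -> ci | ii | cFi; F -> c | cM | ie; M -> c | cc

Nullable set: {F, M}.
S -> cFi: F nullable, giving cFi | ci.
Drop F -> ε.
F -> cM: M nullable, giving c | cM.
Drop M -> ε.
Unchanged (no nullable symbols): S -> ii; F -> ie; M -> c; M -> cc.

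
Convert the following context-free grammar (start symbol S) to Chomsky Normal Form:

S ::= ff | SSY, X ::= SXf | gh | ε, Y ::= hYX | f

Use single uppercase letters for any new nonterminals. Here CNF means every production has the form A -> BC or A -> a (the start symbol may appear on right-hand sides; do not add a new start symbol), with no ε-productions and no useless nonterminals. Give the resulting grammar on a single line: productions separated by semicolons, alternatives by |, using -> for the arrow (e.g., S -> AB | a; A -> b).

Nullable: {X}; after ε-elimination: S -> ff | SSY; X -> Sf | gh | SXf; Y -> f | hY | hYX.
No unit productions to eliminate.
TERM: introduce A -> f, B -> g, C -> h and substitute in every rule of length ≥2.
BIN: S -> SSY becomes S -> SD, D -> SY; X -> SXA becomes X -> SE, E -> XA; Y -> CYX becomes Y -> CF, F -> YX.

S -> AA | SD; A -> f; B -> g; C -> h; D -> SY; E -> XA; F -> YX; X -> BC | SA | SE; Y -> f | CF | CY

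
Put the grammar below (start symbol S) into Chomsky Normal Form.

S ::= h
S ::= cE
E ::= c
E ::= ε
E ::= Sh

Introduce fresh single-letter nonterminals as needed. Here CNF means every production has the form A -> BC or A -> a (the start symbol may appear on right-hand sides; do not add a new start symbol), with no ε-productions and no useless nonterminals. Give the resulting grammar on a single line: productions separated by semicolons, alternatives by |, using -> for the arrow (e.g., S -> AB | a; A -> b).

Nullable: {E}; after ε-elimination: S -> c | h | cE; E -> c | Sh.
No unit productions to eliminate.
TERM: introduce B -> c, A -> h and substitute in every rule of length ≥2.

S -> c | h | BE; A -> h; B -> c; E -> c | SA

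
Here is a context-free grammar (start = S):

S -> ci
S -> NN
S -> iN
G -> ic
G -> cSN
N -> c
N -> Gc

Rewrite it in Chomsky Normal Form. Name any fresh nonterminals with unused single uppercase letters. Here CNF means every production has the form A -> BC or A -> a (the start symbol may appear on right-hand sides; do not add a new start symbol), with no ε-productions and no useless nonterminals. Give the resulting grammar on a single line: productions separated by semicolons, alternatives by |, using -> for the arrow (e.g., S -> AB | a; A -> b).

S -> AB | BN | NN; A -> c; B -> i; C -> SN; G -> AC | BA; N -> c | GA

No ε-productions.
No unit productions to eliminate.
TERM: introduce A -> c, B -> i and substitute in every rule of length ≥2.
BIN: G -> ASN becomes G -> AC, C -> SN.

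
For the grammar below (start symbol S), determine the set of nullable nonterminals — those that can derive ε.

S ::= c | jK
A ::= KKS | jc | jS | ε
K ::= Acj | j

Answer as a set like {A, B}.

{A}

Directly nullable (have an ε-rule): {A}.
Not nullable: K, S — each has a terminal in every rule's right-hand side or depends on a non-nullable symbol.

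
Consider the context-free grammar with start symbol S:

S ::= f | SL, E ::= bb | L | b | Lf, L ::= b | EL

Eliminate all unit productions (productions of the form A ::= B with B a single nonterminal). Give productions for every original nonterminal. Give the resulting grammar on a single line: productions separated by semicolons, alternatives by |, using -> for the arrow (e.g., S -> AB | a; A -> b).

S -> f | SL; E -> b | EL | Lf | bb; L -> b | EL

Unit productions: E->L.
Unit pairs (A ⇒* B via units): (E,L).
S: inherits non-unit rules of {S} → SL | f.
E: inherits non-unit rules of {E, L} → EL | Lf | b | bb.
L: inherits non-unit rules of {L} → EL | b.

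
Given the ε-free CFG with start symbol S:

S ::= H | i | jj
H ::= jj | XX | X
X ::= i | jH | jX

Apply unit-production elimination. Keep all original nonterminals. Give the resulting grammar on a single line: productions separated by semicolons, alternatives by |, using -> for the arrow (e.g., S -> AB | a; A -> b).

S -> i | XX | jH | jX | jj; H -> i | XX | jH | jX | jj; X -> i | jH | jX

Unit productions: H->X, S->H.
Unit pairs (A ⇒* B via units): (H,X), (S,H), (S,X).
S: inherits non-unit rules of {H, S, X} → XX | i | jH | jX | jj.
H: inherits non-unit rules of {H, X} → XX | i | jH | jX | jj.
X: inherits non-unit rules of {X} → i | jH | jX.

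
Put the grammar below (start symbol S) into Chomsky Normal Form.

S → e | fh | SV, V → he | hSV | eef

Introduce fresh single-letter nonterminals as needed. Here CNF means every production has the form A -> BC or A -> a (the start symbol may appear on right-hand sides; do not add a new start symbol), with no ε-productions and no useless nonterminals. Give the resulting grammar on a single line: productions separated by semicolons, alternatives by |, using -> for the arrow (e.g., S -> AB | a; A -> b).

No ε-productions.
No unit productions to eliminate.
TERM: introduce C -> e, A -> f, B -> h and substitute in every rule of length ≥2.
BIN: V -> BSV becomes V -> BD, D -> SV; V -> CCA becomes V -> CE, E -> CA.

S -> e | AB | SV; A -> f; B -> h; C -> e; D -> SV; E -> CA; V -> BC | BD | CE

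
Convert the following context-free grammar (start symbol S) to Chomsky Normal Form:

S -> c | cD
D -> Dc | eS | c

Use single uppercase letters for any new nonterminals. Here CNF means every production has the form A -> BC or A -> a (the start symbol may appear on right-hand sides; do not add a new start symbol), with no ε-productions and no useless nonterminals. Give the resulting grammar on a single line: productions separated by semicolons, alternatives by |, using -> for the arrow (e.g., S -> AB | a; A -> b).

S -> c | AD; A -> c; B -> e; D -> c | BS | DA

No ε-productions.
No unit productions to eliminate.
TERM: introduce A -> c, B -> e and substitute in every rule of length ≥2.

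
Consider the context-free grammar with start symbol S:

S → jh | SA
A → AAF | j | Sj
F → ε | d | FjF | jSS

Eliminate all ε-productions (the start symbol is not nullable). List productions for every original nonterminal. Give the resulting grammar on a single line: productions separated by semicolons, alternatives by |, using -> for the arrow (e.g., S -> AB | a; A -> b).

Nullable set: {F}.
A -> AAF: F nullable, giving AA | AAF.
Drop F -> ε.
F -> FjF: F, F nullable, giving Fj | FjF | j | jF.
Unchanged (no nullable symbols): S -> SA; S -> jh; A -> Sj; A -> j; F -> d; F -> jSS.

S -> SA | jh; A -> j | AA | Sj | AAF; F -> d | j | Fj | jF | FjF | jSS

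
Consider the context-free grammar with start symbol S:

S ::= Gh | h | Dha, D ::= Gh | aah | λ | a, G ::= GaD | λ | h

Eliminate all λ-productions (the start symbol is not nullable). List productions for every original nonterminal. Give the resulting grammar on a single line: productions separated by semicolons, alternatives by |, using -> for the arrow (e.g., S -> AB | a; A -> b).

S -> h | Gh | ha | Dha; D -> a | h | Gh | aah; G -> a | h | Ga | aD | GaD

Nullable set: {D, G}.
S -> Dha: D nullable, giving Dha | ha.
S -> Gh: G nullable, giving Gh | h.
Drop D -> λ.
D -> Gh: G nullable, giving Gh | h.
Drop G -> λ.
G -> GaD: G, D nullable, giving Ga | GaD | a | aD.
Unchanged (no nullable symbols): S -> h; D -> a; D -> aah; G -> h.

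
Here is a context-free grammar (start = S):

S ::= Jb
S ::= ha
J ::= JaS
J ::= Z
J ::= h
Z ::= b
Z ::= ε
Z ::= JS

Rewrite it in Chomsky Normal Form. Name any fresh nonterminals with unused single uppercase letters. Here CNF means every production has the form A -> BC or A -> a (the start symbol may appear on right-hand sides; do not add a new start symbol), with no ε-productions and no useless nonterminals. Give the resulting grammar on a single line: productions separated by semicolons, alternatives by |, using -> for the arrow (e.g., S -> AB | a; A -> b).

S -> b | CA | JB; A -> a; B -> b; C -> h; D -> AS; J -> b | h | AS | CA | JB | JD | JS

Nullable: {J, Z}; after ε-elimination: S -> b | Jb | ha; J -> Z | h | aS | JaS; Z -> S | b | JS.
After unit-elimination: S -> b | Jb | ha; J -> b | h | JS | Jb | aS | ha | JaS; Z -> b | JS | Jb | ha.
TERM: introduce A -> a, B -> b, C -> h and substitute in every rule of length ≥2.
BIN: J -> JAS becomes J -> JD, D -> AS.
Drop unreachable/unproductive: Z.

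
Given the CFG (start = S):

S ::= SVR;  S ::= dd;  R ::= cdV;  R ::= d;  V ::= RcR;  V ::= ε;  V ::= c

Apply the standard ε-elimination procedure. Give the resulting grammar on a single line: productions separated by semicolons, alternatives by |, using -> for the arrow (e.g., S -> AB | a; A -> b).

S -> SR | dd | SVR; R -> d | cd | cdV; V -> c | RcR

Nullable set: {V}.
S -> SVR: V nullable, giving SR | SVR.
R -> cdV: V nullable, giving cd | cdV.
Drop V -> ε.
Unchanged (no nullable symbols): S -> dd; R -> d; V -> RcR; V -> c.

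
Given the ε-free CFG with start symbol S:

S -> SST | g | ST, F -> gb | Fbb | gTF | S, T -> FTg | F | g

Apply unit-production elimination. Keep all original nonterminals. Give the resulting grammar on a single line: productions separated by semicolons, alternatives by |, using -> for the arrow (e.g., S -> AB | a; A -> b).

Unit productions: F->S, T->F.
Unit pairs (A ⇒* B via units): (F,S), (T,F), (T,S).
S: inherits non-unit rules of {S} → SST | ST | g.
F: inherits non-unit rules of {F, S} → Fbb | SST | ST | g | gTF | gb.
T: inherits non-unit rules of {F, S, T} → FTg | Fbb | SST | ST | g | gTF | gb.

S -> g | ST | SST; F -> g | ST | gb | Fbb | SST | gTF; T -> g | ST | gb | FTg | Fbb | SST | gTF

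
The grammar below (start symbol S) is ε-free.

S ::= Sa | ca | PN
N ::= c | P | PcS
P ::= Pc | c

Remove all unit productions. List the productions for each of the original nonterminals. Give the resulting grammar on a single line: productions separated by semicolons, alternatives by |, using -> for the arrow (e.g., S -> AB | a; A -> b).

Unit productions: N->P.
Unit pairs (A ⇒* B via units): (N,P).
S: inherits non-unit rules of {S} → PN | Sa | ca.
N: inherits non-unit rules of {N, P} → Pc | PcS | c.
P: inherits non-unit rules of {P} → Pc | c.

S -> PN | Sa | ca; N -> c | Pc | PcS; P -> c | Pc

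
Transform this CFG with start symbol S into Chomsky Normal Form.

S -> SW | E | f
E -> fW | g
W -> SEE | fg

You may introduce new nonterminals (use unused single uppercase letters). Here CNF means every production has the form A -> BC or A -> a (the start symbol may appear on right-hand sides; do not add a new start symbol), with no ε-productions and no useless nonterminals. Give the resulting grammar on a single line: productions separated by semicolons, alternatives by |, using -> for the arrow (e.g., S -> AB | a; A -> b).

No ε-productions.
After unit-elimination: S -> f | g | SW | fW; E -> g | fW; W -> fg | SEE.
TERM: introduce A -> f, B -> g and substitute in every rule of length ≥2.
BIN: W -> SEE becomes W -> SC, C -> EE.

S -> f | g | AW | SW; A -> f; B -> g; C -> EE; E -> g | AW; W -> AB | SC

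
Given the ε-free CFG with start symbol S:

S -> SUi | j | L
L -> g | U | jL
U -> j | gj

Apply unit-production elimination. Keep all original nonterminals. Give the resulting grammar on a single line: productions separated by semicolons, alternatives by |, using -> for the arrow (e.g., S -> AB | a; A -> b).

S -> g | j | gj | jL | SUi; L -> g | j | gj | jL; U -> j | gj

Unit productions: L->U, S->L.
Unit pairs (A ⇒* B via units): (L,U), (S,L), (S,U).
S: inherits non-unit rules of {L, S, U} → SUi | g | gj | j | jL.
L: inherits non-unit rules of {L, U} → g | gj | j | jL.
U: inherits non-unit rules of {U} → gj | j.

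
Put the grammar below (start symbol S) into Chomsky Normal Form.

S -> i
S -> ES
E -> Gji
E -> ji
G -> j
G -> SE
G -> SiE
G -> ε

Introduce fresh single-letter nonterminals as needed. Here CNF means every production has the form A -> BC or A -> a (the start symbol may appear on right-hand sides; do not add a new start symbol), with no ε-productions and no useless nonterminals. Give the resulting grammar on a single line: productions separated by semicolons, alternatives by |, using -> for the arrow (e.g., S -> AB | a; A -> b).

S -> i | ES; A -> j; B -> i; C -> AB; D -> BE; E -> AB | GC; G -> j | SD | SE

Nullable: {G}; after ε-elimination: S -> i | ES; E -> ji | Gji; G -> j | SE | SiE.
No unit productions to eliminate.
TERM: introduce B -> i, A -> j and substitute in every rule of length ≥2.
BIN: E -> GAB becomes E -> GC, C -> AB; G -> SBE becomes G -> SD, D -> BE.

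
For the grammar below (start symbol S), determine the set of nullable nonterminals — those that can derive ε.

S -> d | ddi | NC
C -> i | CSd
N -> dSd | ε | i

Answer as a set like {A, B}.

{N}

Directly nullable (have an ε-rule): {N}.
Not nullable: C, S — each has a terminal in every rule's right-hand side or depends on a non-nullable symbol.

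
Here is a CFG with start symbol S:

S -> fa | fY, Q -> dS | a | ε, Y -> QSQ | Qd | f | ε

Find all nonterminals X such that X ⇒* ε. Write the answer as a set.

{Q, Y}

Directly nullable (have an ε-rule): {Q, Y}.
Not nullable: S — each has a terminal in every rule's right-hand side or depends on a non-nullable symbol.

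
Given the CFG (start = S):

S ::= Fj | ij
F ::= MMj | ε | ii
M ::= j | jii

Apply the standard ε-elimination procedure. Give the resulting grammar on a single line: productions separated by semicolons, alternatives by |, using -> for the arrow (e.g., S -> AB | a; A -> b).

Nullable set: {F}.
S -> Fj: F nullable, giving Fj | j.
Drop F -> ε.
Unchanged (no nullable symbols): S -> ij; F -> MMj; F -> ii; M -> j; M -> jii.

S -> j | Fj | ij; F -> ii | MMj; M -> j | jii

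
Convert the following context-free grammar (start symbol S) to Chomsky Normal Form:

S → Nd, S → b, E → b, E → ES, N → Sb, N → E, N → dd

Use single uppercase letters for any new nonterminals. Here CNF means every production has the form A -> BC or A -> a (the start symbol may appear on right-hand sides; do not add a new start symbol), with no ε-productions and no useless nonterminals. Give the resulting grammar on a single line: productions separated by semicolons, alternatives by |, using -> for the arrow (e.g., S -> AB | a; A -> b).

S -> b | NB; A -> b; B -> d; E -> b | ES; N -> b | BB | ES | SA

No ε-productions.
After unit-elimination: S -> b | Nd; E -> b | ES; N -> b | ES | Sb | dd.
TERM: introduce A -> b, B -> d and substitute in every rule of length ≥2.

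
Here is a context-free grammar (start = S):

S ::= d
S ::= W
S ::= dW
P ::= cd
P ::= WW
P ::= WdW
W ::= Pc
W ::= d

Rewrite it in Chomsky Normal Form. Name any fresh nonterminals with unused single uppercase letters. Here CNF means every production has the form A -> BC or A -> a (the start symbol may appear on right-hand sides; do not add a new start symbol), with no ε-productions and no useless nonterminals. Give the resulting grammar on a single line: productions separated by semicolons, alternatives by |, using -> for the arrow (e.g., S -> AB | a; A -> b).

S -> d | AW | PB; A -> d; B -> c; C -> AW; P -> BA | WC | WW; W -> d | PB

No ε-productions.
After unit-elimination: S -> d | Pc | dW; P -> WW | cd | WdW; W -> d | Pc.
TERM: introduce B -> c, A -> d and substitute in every rule of length ≥2.
BIN: P -> WAW becomes P -> WC, C -> AW.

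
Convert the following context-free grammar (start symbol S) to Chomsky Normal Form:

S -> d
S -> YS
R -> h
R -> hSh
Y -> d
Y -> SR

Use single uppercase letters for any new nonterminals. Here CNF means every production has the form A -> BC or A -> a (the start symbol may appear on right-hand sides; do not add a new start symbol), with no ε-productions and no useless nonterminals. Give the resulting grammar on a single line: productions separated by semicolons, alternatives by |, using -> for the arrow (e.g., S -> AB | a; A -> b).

No ε-productions.
No unit productions to eliminate.
TERM: introduce A -> h and substitute in every rule of length ≥2.
BIN: R -> ASA becomes R -> AB, B -> SA.

S -> d | YS; A -> h; B -> SA; R -> h | AB; Y -> d | SR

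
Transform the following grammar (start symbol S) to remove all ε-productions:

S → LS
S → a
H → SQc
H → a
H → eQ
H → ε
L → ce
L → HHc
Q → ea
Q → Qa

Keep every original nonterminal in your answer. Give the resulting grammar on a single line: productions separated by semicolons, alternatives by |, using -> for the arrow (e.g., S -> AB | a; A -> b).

S -> a | LS; H -> a | eQ | SQc; L -> c | Hc | ce | HHc; Q -> Qa | ea

Nullable set: {H}.
Drop H -> ε.
L -> HHc: H, H nullable, giving HHc | Hc | c.
Unchanged (no nullable symbols): S -> LS; S -> a; H -> SQc; H -> a; H -> eQ; L -> ce; Q -> Qa; Q -> ea.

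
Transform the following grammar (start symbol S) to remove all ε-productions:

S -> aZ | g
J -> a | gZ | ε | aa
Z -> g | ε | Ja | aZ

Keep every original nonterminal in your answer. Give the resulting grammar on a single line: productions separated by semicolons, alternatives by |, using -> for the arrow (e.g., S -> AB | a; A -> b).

Nullable set: {J, Z}.
S -> aZ: Z nullable, giving a | aZ.
Drop J -> ε.
J -> gZ: Z nullable, giving g | gZ.
Drop Z -> ε.
Z -> Ja: J nullable, giving Ja | a.
Z -> aZ: Z nullable, giving a | aZ.
Unchanged (no nullable symbols): S -> g; J -> a; J -> aa; Z -> g.

S -> a | g | aZ; J -> a | g | aa | gZ; Z -> a | g | Ja | aZ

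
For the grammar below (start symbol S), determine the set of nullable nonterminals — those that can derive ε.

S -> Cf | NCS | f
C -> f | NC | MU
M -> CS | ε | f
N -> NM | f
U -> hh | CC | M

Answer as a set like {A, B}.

{C, M, U}

Directly nullable (have an ε-rule): {M}.
U is nullable via U -> M (every symbol on the right is already known nullable).
C is nullable via C -> MU (every symbol on the right is already known nullable).
Not nullable: N, S — each has a terminal in every rule's right-hand side or depends on a non-nullable symbol.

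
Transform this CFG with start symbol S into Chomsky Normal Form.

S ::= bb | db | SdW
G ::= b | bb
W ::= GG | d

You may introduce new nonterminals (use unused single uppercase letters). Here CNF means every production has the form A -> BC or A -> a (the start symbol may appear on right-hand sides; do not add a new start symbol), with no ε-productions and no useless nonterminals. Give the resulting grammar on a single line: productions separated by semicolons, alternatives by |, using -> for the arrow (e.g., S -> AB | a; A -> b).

No ε-productions.
No unit productions to eliminate.
TERM: introduce A -> b, B -> d and substitute in every rule of length ≥2.
BIN: S -> SBW becomes S -> SC, C -> BW.

S -> AA | BA | SC; A -> b; B -> d; C -> BW; G -> b | AA; W -> d | GG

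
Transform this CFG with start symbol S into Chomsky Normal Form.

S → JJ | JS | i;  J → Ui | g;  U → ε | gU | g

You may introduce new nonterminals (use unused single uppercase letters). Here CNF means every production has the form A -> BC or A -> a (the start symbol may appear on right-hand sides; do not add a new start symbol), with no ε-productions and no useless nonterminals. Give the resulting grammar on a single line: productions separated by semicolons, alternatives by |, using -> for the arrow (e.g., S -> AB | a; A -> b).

S -> i | JJ | JS; A -> i; B -> g; J -> g | i | UA; U -> g | BU

Nullable: {U}; after ε-elimination: S -> i | JJ | JS; J -> g | i | Ui; U -> g | gU.
No unit productions to eliminate.
TERM: introduce B -> g, A -> i and substitute in every rule of length ≥2.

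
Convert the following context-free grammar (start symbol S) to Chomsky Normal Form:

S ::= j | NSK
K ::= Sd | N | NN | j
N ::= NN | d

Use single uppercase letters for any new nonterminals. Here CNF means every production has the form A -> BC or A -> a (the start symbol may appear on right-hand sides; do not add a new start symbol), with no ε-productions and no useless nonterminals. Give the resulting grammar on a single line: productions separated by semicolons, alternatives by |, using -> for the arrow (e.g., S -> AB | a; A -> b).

No ε-productions.
After unit-elimination: S -> j | NSK; K -> d | j | NN | Sd; N -> d | NN.
TERM: introduce A -> d and substitute in every rule of length ≥2.
BIN: S -> NSK becomes S -> NB, B -> SK.

S -> j | NB; A -> d; B -> SK; K -> d | j | NN | SA; N -> d | NN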